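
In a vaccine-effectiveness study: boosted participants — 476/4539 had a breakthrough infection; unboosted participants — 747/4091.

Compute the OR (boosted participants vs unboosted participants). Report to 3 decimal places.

OR = (476 × 3344) / (4063 × 747) = 1591744/3035061 ≈ 0.524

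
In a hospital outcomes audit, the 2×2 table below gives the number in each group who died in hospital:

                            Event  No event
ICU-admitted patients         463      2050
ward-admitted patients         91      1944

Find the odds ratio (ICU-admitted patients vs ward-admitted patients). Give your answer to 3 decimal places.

OR = (463 × 1944) / (2050 × 91) = 900072/186550 ≈ 4.825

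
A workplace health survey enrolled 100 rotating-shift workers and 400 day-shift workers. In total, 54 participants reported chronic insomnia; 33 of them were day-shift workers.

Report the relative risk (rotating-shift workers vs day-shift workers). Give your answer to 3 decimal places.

RR ≈ 2.545

rotating-shift workers with the outcome: 54 − 33 = 21
rotating-shift workers without the outcome: 100 − 21 = 79
day-shift workers without the outcome: 400 − 33 = 367
risk, rotating-shift workers = 21/100 = 0.2100
risk, day-shift workers = 33/400 = 0.0825
RR = 0.2100 / 0.0825 = 2.545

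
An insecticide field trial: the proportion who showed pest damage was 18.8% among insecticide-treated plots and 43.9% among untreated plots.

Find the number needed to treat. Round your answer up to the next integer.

absolute risk difference = 0.251000
1 / 0.251000 = 3.984 → round up → 4

4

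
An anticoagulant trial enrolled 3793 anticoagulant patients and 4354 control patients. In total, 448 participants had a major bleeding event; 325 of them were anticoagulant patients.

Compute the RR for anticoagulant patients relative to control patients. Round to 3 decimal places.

RR = 3.033

anticoagulant patients without the outcome: 3793 − 325 = 3468
control patients with the outcome: 448 − 325 = 123
control patients without the outcome: 4354 − 123 = 4231
risk, anticoagulant patients = 325/3793 = 0.08568
risk, control patients = 123/4354 = 0.02825
RR = 0.08568 / 0.02825 = 3.033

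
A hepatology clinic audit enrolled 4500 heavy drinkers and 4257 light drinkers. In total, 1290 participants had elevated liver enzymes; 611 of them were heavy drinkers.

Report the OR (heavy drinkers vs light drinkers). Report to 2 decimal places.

heavy drinkers without the outcome: 4500 − 611 = 3889
light drinkers with the outcome: 1290 − 611 = 679
light drinkers without the outcome: 4257 − 679 = 3578
odds, heavy drinkers = 611/3889 = 0.1571
odds, light drinkers = 679/3578 = 0.1898
OR = 0.1571 / 0.1898 = 0.83

0.83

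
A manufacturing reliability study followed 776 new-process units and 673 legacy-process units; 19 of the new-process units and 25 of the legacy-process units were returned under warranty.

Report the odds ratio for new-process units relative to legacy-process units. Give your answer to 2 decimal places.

OR = (19 × 648) / (757 × 25) = 12312/18925 ≈ 0.65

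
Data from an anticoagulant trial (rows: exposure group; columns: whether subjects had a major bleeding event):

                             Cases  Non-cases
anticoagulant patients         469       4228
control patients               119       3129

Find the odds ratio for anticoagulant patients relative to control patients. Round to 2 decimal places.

OR: 2.92

odds, anticoagulant patients = 469/4228 = 0.11093
odds, control patients = 119/3129 = 0.03803
OR = 0.11093 / 0.03803 = 2.92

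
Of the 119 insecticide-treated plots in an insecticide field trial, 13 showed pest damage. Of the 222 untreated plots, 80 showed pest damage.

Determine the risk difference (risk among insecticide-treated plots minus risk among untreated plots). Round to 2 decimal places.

RD = -0.25

risk, insecticide-treated plots = 13/119 = 0.1092
risk, untreated plots = 80/222 = 0.3604
risk difference = 0.1092 − 0.3604 = -0.25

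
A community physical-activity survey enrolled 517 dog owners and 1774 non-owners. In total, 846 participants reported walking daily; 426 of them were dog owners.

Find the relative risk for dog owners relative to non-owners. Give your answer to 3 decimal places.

dog owners without the outcome: 517 − 426 = 91
non-owners with the outcome: 846 − 426 = 420
non-owners without the outcome: 1774 − 420 = 1354
risk, dog owners = 426/517 = 0.8240
risk, non-owners = 420/1774 = 0.2368
RR = 0.8240 / 0.2368 = 3.480

RR: 3.480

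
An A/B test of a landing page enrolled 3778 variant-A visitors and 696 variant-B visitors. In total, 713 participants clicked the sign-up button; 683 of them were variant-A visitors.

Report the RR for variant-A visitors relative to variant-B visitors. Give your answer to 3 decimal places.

RR: 4.194

variant-A visitors without the outcome: 3778 − 683 = 3095
variant-B visitors with the outcome: 713 − 683 = 30
variant-B visitors without the outcome: 696 − 30 = 666
risk, variant-A visitors = 683/3778 = 0.18078
risk, variant-B visitors = 30/696 = 0.04310
RR = 0.18078 / 0.04310 = 4.194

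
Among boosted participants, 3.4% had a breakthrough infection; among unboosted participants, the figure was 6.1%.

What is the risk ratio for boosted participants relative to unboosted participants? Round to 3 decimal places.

RR = 0.03400 / 0.06100 = 0.557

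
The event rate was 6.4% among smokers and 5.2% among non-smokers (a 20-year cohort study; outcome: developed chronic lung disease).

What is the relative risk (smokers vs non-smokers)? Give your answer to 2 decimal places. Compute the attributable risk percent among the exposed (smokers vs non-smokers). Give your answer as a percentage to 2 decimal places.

RR = 1.23; AR% = 18.75%

RR = 0.0640 / 0.0520 = 1.23
AR% = (0.0640 − 0.0520) / 0.0640 = 0.1875 → 18.75%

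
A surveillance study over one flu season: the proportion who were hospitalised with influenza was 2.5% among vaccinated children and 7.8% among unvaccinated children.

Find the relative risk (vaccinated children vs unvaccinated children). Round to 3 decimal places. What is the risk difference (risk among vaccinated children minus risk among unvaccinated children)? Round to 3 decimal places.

RR = 0.321; RD = -0.053

RR = 0.02500 / 0.07800 = 0.321
risk difference = 0.02500 − 0.07800 = -0.053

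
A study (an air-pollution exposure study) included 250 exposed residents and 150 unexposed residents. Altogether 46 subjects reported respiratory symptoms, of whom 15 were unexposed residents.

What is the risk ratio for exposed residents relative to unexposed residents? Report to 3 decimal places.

RR ≈ 1.240

exposed residents with the outcome: 46 − 15 = 31
exposed residents without the outcome: 250 − 31 = 219
unexposed residents without the outcome: 150 − 15 = 135
risk, exposed residents = 31/250 = 0.1240
risk, unexposed residents = 15/150 = 0.1000
RR = 0.1240 / 0.1000 = 1.240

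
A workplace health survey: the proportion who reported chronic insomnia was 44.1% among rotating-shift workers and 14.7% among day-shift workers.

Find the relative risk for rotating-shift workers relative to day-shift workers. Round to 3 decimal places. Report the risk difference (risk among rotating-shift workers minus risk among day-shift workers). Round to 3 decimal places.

RR = 0.4410 / 0.1470 = 3.000
risk difference = 0.4410 − 0.1470 = 0.294

RR = 3.000; RD = 0.294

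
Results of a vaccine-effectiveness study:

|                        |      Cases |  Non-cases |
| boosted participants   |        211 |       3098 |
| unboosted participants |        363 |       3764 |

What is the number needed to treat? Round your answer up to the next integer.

NNT = 42

risk, boosted participants = 211/3309 = 0.063765
risk, unboosted participants = 363/4127 = 0.087957
absolute risk difference = 0.024192
1 / 0.024192 = 41.336 → round up → 42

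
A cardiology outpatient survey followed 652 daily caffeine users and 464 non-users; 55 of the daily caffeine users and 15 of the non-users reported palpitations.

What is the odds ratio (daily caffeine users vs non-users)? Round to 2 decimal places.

OR = (55 × 449) / (597 × 15) = 24695/8955 ≈ 2.76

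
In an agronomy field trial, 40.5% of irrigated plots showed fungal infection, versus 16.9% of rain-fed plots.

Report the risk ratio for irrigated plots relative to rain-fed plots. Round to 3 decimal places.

RR = 0.4050 / 0.1690 = 2.396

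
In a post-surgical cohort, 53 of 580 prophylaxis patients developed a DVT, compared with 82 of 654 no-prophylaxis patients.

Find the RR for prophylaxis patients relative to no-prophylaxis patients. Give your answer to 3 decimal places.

RR: 0.729

risk, prophylaxis patients = 53/580 = 0.0914
risk, no-prophylaxis patients = 82/654 = 0.1254
RR = 0.0914 / 0.1254 = 0.729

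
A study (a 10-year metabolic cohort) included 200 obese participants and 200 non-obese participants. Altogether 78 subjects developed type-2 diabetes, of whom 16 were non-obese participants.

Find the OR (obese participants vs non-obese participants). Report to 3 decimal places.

OR = 5.167

obese participants with the outcome: 78 − 16 = 62
obese participants without the outcome: 200 − 62 = 138
non-obese participants without the outcome: 200 − 16 = 184
OR = (62 × 184) / (138 × 16) = 11408/2208 ≈ 5.167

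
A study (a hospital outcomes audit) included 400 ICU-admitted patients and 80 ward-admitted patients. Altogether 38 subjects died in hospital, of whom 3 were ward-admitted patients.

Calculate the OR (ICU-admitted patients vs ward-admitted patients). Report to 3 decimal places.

ICU-admitted patients with the outcome: 38 − 3 = 35
ICU-admitted patients without the outcome: 400 − 35 = 365
ward-admitted patients without the outcome: 80 − 3 = 77
odds, ICU-admitted patients = 35/365 = 0.09589
odds, ward-admitted patients = 3/77 = 0.03896
OR = 0.09589 / 0.03896 = 2.461

OR = 2.461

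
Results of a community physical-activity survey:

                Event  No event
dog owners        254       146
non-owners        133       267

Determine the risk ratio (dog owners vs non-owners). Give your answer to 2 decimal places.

risk, dog owners = 254/400 = 0.6350
risk, non-owners = 133/400 = 0.3325
RR = 0.6350 / 0.3325 = 1.91

RR = 1.91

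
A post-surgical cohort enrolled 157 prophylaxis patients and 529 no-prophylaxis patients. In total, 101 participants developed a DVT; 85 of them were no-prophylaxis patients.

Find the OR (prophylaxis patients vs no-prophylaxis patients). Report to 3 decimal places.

prophylaxis patients with the outcome: 101 − 85 = 16
prophylaxis patients without the outcome: 157 − 16 = 141
no-prophylaxis patients without the outcome: 529 − 85 = 444
OR = (16 × 444) / (141 × 85) = 7104/11985 ≈ 0.593

0.593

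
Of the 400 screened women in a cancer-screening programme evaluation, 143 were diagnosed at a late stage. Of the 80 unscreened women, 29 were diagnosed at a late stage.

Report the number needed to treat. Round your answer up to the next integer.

200

risk, screened women = 143/400 = 0.357500
risk, unscreened women = 29/80 = 0.362500
absolute risk difference = 0.005000
1 / 0.005000 = 200.000 → round up → 200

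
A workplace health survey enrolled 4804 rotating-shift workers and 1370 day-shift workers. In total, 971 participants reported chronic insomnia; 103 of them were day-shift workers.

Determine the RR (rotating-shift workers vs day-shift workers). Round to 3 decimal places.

RR: 2.403

rotating-shift workers with the outcome: 971 − 103 = 868
rotating-shift workers without the outcome: 4804 − 868 = 3936
day-shift workers without the outcome: 1370 − 103 = 1267
risk, rotating-shift workers = 868/4804 = 0.1807
risk, day-shift workers = 103/1370 = 0.0752
RR = 0.1807 / 0.0752 = 2.403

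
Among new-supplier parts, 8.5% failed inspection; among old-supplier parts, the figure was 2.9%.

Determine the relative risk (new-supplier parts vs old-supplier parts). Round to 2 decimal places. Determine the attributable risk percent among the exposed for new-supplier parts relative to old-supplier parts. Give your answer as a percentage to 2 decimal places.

RR = 0.08500 / 0.02900 = 2.93
AR% = (0.08500 − 0.02900) / 0.08500 = 0.6588 → 65.88%

RR = 2.93; AR% = 65.88%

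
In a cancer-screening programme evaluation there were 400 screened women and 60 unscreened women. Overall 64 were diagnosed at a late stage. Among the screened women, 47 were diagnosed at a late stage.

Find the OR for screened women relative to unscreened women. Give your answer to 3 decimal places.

screened women without the outcome: 400 − 47 = 353
unscreened women with the outcome: 64 − 47 = 17
unscreened women without the outcome: 60 − 17 = 43
odds, screened women = 47/353 = 0.1331
odds, unscreened women = 17/43 = 0.3953
OR = 0.1331 / 0.3953 = 0.337

0.337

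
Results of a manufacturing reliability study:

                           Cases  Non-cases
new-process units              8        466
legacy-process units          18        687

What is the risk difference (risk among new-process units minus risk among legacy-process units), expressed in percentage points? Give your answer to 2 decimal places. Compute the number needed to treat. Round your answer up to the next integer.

RD = -0.87; NNT = 116

risk, new-process units = 8/474 = 0.01688
risk, legacy-process units = 18/705 = 0.02553
risk difference = 0.01688 − 0.02553 = -0.00865 → -0.87 percentage points
absolute risk difference = 0.008654
1 / 0.008654 = 115.554 → round up → 116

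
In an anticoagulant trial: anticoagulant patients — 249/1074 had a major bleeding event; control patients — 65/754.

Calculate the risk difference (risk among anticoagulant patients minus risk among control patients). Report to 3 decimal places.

risk, anticoagulant patients = 249/1074 = 0.2318
risk, control patients = 65/754 = 0.0862
risk difference = 0.2318 − 0.0862 = 0.146

0.146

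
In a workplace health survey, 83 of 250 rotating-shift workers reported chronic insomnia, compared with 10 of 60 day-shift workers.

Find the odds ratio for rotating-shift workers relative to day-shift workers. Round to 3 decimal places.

OR = (83 × 50) / (167 × 10) = 4150/1670 ≈ 2.485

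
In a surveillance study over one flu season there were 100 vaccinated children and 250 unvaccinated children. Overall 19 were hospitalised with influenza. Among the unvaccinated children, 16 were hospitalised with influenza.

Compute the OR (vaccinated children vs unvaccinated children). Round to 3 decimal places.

vaccinated children with the outcome: 19 − 16 = 3
vaccinated children without the outcome: 100 − 3 = 97
unvaccinated children without the outcome: 250 − 16 = 234
OR = (3 × 234) / (97 × 16) = 702/1552 ≈ 0.452

OR = 0.452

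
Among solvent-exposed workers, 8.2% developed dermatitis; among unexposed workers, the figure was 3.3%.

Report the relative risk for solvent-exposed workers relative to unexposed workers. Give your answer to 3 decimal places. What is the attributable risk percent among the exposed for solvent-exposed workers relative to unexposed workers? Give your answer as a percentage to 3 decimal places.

RR = 2.485; AR% = 59.756%

RR = 0.08200 / 0.03300 = 2.485
AR% = (0.08200 − 0.03300) / 0.08200 = 0.5976 → 59.756%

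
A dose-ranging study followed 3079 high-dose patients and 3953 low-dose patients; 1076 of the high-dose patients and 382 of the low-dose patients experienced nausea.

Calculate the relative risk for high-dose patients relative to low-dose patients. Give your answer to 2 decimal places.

3.62

risk, high-dose patients = 1076/3079 = 0.3495
risk, low-dose patients = 382/3953 = 0.0966
RR = 0.3495 / 0.0966 = 3.62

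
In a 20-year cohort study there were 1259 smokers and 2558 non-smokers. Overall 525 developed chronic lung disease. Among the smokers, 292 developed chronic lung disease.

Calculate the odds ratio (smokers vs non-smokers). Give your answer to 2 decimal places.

smokers without the outcome: 1259 − 292 = 967
non-smokers with the outcome: 525 − 292 = 233
non-smokers without the outcome: 2558 − 233 = 2325
OR = (292 × 2325) / (967 × 233) = 678900/225311 ≈ 3.01

OR ≈ 3.01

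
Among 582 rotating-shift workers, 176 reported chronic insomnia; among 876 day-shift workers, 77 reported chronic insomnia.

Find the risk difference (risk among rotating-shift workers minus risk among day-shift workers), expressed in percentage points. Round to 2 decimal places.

RD: 21.45

risk, rotating-shift workers = 176/582 = 0.3024
risk, day-shift workers = 77/876 = 0.0879
risk difference = 0.3024 − 0.0879 = 0.2145 → 21.45 percentage points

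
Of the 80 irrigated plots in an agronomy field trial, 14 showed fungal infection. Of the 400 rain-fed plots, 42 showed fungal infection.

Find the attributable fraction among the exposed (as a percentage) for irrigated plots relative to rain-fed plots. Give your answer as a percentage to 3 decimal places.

40.000%

risk, irrigated plots = 14/80 = 0.1750
risk, rain-fed plots = 42/400 = 0.1050
AR% = (0.1750 − 0.1050) / 0.1750 = 0.4000 → 40.000%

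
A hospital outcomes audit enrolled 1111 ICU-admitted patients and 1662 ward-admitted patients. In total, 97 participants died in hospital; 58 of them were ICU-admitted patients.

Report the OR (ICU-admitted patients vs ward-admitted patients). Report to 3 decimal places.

OR = 2.292

ICU-admitted patients without the outcome: 1111 − 58 = 1053
ward-admitted patients with the outcome: 97 − 58 = 39
ward-admitted patients without the outcome: 1662 − 39 = 1623
odds, ICU-admitted patients = 58/1053 = 0.05508
odds, ward-admitted patients = 39/1623 = 0.02403
OR = 0.05508 / 0.02403 = 2.292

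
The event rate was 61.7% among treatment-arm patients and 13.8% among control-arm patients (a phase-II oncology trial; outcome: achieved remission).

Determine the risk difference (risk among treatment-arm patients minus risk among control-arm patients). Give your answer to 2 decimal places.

risk difference = 0.6170 − 0.1380 = 0.48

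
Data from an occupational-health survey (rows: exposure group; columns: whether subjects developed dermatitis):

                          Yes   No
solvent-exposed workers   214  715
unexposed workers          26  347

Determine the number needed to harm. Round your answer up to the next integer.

7

risk, solvent-exposed workers = 214/929 = 0.230355
risk, unexposed workers = 26/373 = 0.069705
absolute risk difference = 0.160650
1 / 0.160650 = 6.225 → round up → 7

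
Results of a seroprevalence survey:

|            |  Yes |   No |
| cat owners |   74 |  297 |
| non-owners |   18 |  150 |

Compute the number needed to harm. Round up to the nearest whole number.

risk, cat owners = 74/371 = 0.199461
risk, non-owners = 18/168 = 0.107143
absolute risk difference = 0.092318
1 / 0.092318 = 10.832 → round up → 11

NNH: 11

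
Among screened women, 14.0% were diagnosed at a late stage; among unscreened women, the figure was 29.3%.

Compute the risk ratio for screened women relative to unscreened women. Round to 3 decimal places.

RR = 0.1400 / 0.2930 = 0.478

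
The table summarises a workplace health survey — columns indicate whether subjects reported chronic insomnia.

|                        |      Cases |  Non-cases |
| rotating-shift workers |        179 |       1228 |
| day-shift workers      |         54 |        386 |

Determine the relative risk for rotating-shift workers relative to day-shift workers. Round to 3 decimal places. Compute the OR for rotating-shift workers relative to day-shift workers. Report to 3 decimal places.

risk, rotating-shift workers = 179/1407 = 0.1272
risk, day-shift workers = 54/440 = 0.1227
RR = 0.1272 / 0.1227 = 1.037
OR = (179 × 386) / (1228 × 54) = 69094/66312 ≈ 1.042

RR = 1.037; OR = 1.042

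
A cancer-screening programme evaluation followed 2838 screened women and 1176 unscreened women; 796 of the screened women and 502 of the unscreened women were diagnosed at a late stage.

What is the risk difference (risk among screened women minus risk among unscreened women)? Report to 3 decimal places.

RD: -0.146

risk, screened women = 796/2838 = 0.2805
risk, unscreened women = 502/1176 = 0.4269
risk difference = 0.2805 − 0.4269 = -0.146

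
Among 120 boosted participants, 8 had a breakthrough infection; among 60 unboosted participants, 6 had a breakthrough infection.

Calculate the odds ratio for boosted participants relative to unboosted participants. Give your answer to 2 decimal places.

OR = (8 × 54) / (112 × 6) = 432/672 ≈ 0.64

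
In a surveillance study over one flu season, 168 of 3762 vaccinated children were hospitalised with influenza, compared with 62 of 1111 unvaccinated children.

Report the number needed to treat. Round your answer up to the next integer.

NNT ≈ 90

risk, vaccinated children = 168/3762 = 0.044657
risk, unvaccinated children = 62/1111 = 0.055806
absolute risk difference = 0.011148
1 / 0.011148 = 89.702 → round up → 90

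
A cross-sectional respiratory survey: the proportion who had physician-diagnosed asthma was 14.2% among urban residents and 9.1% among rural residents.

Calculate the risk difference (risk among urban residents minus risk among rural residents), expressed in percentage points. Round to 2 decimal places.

5.10

risk difference = 0.1420 − 0.0910 = 0.0510 → 5.10 percentage points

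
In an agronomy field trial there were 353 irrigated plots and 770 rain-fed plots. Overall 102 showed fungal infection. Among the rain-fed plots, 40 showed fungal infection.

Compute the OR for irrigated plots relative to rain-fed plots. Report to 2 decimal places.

3.89

irrigated plots with the outcome: 102 − 40 = 62
irrigated plots without the outcome: 353 − 62 = 291
rain-fed plots without the outcome: 770 − 40 = 730
odds, irrigated plots = 62/291 = 0.2131
odds, rain-fed plots = 40/730 = 0.0548
OR = 0.2131 / 0.0548 = 3.89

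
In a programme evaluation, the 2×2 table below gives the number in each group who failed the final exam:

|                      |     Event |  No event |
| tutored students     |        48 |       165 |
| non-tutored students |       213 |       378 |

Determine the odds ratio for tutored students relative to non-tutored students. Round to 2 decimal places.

OR = (48 × 378) / (165 × 213) = 18144/35145 ≈ 0.52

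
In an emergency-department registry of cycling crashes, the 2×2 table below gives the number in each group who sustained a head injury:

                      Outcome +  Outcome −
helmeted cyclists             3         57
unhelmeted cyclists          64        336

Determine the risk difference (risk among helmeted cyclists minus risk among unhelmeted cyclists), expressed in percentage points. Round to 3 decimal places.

-11.000

risk, helmeted cyclists = 3/60 = 0.0500
risk, unhelmeted cyclists = 64/400 = 0.1600
risk difference = 0.0500 − 0.1600 = -0.1100 → -11.000 percentage points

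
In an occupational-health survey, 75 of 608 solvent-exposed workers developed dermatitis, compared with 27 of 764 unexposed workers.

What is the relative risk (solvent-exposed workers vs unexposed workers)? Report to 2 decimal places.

risk, solvent-exposed workers = 75/608 = 0.12336
risk, unexposed workers = 27/764 = 0.03534
RR = 0.12336 / 0.03534 = 3.49

RR = 3.49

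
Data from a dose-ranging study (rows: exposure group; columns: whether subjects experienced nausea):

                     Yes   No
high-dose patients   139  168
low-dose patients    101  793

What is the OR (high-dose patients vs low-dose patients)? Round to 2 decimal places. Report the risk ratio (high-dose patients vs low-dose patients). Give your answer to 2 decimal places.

OR = 6.50; RR = 4.01

OR = (139 × 793) / (168 × 101) = 110227/16968 ≈ 6.50
risk, high-dose patients = 139/307 = 0.4528
risk, low-dose patients = 101/894 = 0.1130
RR = 0.4528 / 0.1130 = 4.01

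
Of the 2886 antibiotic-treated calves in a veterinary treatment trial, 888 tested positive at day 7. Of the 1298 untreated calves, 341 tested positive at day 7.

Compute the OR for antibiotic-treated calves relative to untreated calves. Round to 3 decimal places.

OR = (888 × 957) / (1998 × 341) = 849816/681318 ≈ 1.247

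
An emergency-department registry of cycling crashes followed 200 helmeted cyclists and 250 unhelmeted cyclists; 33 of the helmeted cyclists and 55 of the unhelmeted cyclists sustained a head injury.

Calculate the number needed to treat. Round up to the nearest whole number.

risk, helmeted cyclists = 33/200 = 0.165000
risk, unhelmeted cyclists = 55/250 = 0.220000
absolute risk difference = 0.055000
1 / 0.055000 = 18.182 → round up → 19

NNT: 19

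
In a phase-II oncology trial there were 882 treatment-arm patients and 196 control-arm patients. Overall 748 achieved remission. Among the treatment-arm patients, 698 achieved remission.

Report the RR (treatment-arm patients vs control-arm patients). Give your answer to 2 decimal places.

treatment-arm patients without the outcome: 882 − 698 = 184
control-arm patients with the outcome: 748 − 698 = 50
control-arm patients without the outcome: 196 − 50 = 146
risk, treatment-arm patients = 698/882 = 0.7914
risk, control-arm patients = 50/196 = 0.2551
RR = 0.7914 / 0.2551 = 3.10

3.10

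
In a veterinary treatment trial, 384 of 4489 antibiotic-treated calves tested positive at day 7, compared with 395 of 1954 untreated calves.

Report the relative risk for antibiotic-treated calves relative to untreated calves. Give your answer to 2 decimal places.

risk, antibiotic-treated calves = 384/4489 = 0.0855
risk, untreated calves = 395/1954 = 0.2021
RR = 0.0855 / 0.2021 = 0.42

0.42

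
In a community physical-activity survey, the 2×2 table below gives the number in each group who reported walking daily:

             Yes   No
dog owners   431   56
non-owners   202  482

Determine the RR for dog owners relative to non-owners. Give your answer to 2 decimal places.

3.00

risk, dog owners = 431/487 = 0.8850
risk, non-owners = 202/684 = 0.2953
RR = 0.8850 / 0.2953 = 3.00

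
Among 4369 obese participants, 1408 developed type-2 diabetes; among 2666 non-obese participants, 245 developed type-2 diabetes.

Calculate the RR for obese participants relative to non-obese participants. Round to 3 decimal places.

risk, obese participants = 1408/4369 = 0.3223
risk, non-obese participants = 245/2666 = 0.0919
RR = 0.3223 / 0.0919 = 3.507

3.507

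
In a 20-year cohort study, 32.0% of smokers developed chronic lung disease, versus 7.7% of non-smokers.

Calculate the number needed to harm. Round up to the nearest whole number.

absolute risk difference = 0.243000
1 / 0.243000 = 4.115 → round up → 5

NNH: 5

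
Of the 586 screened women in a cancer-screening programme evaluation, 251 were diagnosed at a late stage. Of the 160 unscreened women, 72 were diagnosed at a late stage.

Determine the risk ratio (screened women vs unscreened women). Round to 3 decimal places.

risk, screened women = 251/586 = 0.4283
risk, unscreened women = 72/160 = 0.4500
RR = 0.4283 / 0.4500 = 0.952

0.952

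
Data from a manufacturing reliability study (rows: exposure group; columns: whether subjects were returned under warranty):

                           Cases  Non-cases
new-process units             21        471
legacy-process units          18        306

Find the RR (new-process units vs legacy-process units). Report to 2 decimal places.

risk, new-process units = 21/492 = 0.04268
risk, legacy-process units = 18/324 = 0.05556
RR = 0.04268 / 0.05556 = 0.77

RR = 0.77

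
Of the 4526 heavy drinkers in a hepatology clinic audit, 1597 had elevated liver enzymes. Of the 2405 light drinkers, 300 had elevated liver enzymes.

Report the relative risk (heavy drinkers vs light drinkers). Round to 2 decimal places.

RR ≈ 2.83

risk, heavy drinkers = 1597/4526 = 0.3529
risk, light drinkers = 300/2405 = 0.1247
RR = 0.3529 / 0.1247 = 2.83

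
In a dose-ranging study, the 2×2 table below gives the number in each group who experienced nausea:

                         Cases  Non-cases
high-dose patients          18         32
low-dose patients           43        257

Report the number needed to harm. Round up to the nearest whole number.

risk, high-dose patients = 18/50 = 0.360000
risk, low-dose patients = 43/300 = 0.143333
absolute risk difference = 0.216667
1 / 0.216667 = 4.615 → round up → 5

5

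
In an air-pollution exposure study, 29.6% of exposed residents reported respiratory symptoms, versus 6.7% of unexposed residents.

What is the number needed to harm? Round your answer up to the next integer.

absolute risk difference = 0.229000
1 / 0.229000 = 4.367 → round up → 5

NNH: 5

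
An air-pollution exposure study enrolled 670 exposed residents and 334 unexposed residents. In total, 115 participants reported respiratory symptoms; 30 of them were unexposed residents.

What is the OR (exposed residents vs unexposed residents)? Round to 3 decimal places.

exposed residents with the outcome: 115 − 30 = 85
exposed residents without the outcome: 670 − 85 = 585
unexposed residents without the outcome: 334 − 30 = 304
OR = (85 × 304) / (585 × 30) = 25840/17550 ≈ 1.472

1.472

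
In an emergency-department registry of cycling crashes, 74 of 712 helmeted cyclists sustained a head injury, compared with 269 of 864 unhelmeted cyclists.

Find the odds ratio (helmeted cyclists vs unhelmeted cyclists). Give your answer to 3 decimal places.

odds, helmeted cyclists = 74/638 = 0.1160
odds, unhelmeted cyclists = 269/595 = 0.4521
OR = 0.1160 / 0.4521 = 0.257

OR ≈ 0.257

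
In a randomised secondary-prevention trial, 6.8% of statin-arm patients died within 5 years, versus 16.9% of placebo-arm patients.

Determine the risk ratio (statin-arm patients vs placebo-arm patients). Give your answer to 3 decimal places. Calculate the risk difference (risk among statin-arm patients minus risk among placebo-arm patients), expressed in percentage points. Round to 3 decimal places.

RR = 0.0680 / 0.1690 = 0.402
risk difference = 0.0680 − 0.1690 = -0.1010 → -10.100 percentage points

RR = 0.402; RD = -10.100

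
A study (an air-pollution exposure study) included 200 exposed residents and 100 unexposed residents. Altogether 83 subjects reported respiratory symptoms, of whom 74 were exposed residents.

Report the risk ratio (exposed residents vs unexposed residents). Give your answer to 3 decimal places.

exposed residents without the outcome: 200 − 74 = 126
unexposed residents with the outcome: 83 − 74 = 9
unexposed residents without the outcome: 100 − 9 = 91
risk, exposed residents = 74/200 = 0.3700
risk, unexposed residents = 9/100 = 0.0900
RR = 0.3700 / 0.0900 = 4.111

RR = 4.111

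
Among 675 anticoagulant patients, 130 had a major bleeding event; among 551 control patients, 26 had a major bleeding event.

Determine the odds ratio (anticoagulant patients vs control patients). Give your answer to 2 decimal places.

odds, anticoagulant patients = 130/545 = 0.23853
odds, control patients = 26/525 = 0.04952
OR = 0.23853 / 0.04952 = 4.82

4.82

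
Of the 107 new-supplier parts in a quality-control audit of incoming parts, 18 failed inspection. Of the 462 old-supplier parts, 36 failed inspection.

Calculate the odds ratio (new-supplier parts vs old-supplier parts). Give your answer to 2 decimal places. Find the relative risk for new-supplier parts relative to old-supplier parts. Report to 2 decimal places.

OR = 2.39; RR = 2.16

OR = (18 × 426) / (89 × 36) = 7668/3204 ≈ 2.39
risk, new-supplier parts = 18/107 = 0.1682
risk, old-supplier parts = 36/462 = 0.0779
RR = 0.1682 / 0.0779 = 2.16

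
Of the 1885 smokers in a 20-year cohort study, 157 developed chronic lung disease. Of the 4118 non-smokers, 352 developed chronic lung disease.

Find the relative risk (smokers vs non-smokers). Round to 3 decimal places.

risk, smokers = 157/1885 = 0.0833
risk, non-smokers = 352/4118 = 0.0855
RR = 0.0833 / 0.0855 = 0.974

RR: 0.974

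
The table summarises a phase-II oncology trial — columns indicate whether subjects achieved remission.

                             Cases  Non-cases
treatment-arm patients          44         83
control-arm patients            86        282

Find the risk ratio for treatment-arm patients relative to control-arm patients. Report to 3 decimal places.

1.483

risk, treatment-arm patients = 44/127 = 0.3465
risk, control-arm patients = 86/368 = 0.2337
RR = 0.3465 / 0.2337 = 1.483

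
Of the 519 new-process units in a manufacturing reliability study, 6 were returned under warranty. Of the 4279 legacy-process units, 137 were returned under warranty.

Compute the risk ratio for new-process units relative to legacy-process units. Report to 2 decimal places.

0.36

risk, new-process units = 6/519 = 0.01156
risk, legacy-process units = 137/4279 = 0.03202
RR = 0.01156 / 0.03202 = 0.36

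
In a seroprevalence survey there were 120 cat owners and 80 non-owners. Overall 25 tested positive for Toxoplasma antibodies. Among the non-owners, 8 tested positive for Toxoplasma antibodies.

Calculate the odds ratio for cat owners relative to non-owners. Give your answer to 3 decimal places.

cat owners with the outcome: 25 − 8 = 17
cat owners without the outcome: 120 − 17 = 103
non-owners without the outcome: 80 − 8 = 72
odds, cat owners = 17/103 = 0.1650
odds, non-owners = 8/72 = 0.1111
OR = 0.1650 / 0.1111 = 1.485

OR = 1.485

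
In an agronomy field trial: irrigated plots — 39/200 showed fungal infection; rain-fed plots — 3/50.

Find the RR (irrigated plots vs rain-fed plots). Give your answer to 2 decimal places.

RR ≈ 3.25

risk, irrigated plots = 39/200 = 0.1950
risk, rain-fed plots = 3/50 = 0.0600
RR = 0.1950 / 0.0600 = 3.25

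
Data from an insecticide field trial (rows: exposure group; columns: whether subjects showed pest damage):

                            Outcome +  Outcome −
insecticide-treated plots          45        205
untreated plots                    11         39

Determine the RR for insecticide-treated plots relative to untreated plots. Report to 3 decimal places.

RR = 0.818

risk, insecticide-treated plots = 45/250 = 0.1800
risk, untreated plots = 11/50 = 0.2200
RR = 0.1800 / 0.2200 = 0.818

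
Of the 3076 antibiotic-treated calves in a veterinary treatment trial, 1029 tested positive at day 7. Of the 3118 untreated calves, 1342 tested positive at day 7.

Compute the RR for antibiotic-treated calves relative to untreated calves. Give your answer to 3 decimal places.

RR = 0.777

risk, antibiotic-treated calves = 1029/3076 = 0.3345
risk, untreated calves = 1342/3118 = 0.4304
RR = 0.3345 / 0.4304 = 0.777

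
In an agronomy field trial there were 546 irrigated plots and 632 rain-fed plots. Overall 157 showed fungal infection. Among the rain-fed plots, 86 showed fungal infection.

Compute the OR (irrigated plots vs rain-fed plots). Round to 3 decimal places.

0.949

irrigated plots with the outcome: 157 − 86 = 71
irrigated plots without the outcome: 546 − 71 = 475
rain-fed plots without the outcome: 632 − 86 = 546
odds, irrigated plots = 71/475 = 0.1495
odds, rain-fed plots = 86/546 = 0.1575
OR = 0.1495 / 0.1575 = 0.949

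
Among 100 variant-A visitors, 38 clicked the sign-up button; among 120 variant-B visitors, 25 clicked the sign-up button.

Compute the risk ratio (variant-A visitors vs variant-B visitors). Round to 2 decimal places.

risk, variant-A visitors = 38/100 = 0.3800
risk, variant-B visitors = 25/120 = 0.2083
RR = 0.3800 / 0.2083 = 1.82

RR: 1.82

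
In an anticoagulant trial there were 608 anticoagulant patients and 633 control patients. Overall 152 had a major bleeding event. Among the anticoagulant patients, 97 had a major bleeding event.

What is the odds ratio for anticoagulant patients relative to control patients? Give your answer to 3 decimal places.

anticoagulant patients without the outcome: 608 − 97 = 511
control patients with the outcome: 152 − 97 = 55
control patients without the outcome: 633 − 55 = 578
OR = (97 × 578) / (511 × 55) = 56066/28105 ≈ 1.995

1.995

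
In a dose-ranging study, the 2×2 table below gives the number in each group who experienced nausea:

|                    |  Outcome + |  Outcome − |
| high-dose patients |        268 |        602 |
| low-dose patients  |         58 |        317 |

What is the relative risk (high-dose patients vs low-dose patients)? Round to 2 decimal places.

RR ≈ 1.99

risk, high-dose patients = 268/870 = 0.3080
risk, low-dose patients = 58/375 = 0.1547
RR = 0.3080 / 0.1547 = 1.99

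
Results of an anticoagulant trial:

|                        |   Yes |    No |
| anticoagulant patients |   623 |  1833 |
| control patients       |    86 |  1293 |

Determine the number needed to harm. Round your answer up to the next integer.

risk, anticoagulant patients = 623/2456 = 0.253664
risk, control patients = 86/1379 = 0.062364
absolute risk difference = 0.191300
1 / 0.191300 = 5.227 → round up → 6

NNH = 6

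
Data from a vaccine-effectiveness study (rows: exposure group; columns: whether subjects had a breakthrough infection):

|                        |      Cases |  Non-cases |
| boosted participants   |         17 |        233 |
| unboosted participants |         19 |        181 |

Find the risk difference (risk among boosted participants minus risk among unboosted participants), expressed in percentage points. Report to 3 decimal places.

risk, boosted participants = 17/250 = 0.0680
risk, unboosted participants = 19/200 = 0.0950
risk difference = 0.0680 − 0.0950 = -0.0270 → -2.700 percentage points

-2.700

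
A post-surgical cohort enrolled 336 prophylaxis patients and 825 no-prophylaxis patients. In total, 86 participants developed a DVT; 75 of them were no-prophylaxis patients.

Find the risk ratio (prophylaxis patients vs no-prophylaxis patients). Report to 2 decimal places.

prophylaxis patients with the outcome: 86 − 75 = 11
prophylaxis patients without the outcome: 336 − 11 = 325
no-prophylaxis patients without the outcome: 825 − 75 = 750
risk, prophylaxis patients = 11/336 = 0.03274
risk, no-prophylaxis patients = 75/825 = 0.09091
RR = 0.03274 / 0.09091 = 0.36

0.36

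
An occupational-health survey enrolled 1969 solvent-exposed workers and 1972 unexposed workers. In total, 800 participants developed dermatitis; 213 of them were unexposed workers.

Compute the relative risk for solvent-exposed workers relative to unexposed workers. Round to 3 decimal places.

solvent-exposed workers with the outcome: 800 − 213 = 587
solvent-exposed workers without the outcome: 1969 − 587 = 1382
unexposed workers without the outcome: 1972 − 213 = 1759
risk, solvent-exposed workers = 587/1969 = 0.2981
risk, unexposed workers = 213/1972 = 0.1080
RR = 0.2981 / 0.1080 = 2.760

RR = 2.760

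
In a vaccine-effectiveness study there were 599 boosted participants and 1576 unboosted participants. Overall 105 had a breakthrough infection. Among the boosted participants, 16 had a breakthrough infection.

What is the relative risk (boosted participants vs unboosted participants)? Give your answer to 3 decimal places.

RR: 0.473

boosted participants without the outcome: 599 − 16 = 583
unboosted participants with the outcome: 105 − 16 = 89
unboosted participants without the outcome: 1576 − 89 = 1487
risk, boosted participants = 16/599 = 0.02671
risk, unboosted participants = 89/1576 = 0.05647
RR = 0.02671 / 0.05647 = 0.473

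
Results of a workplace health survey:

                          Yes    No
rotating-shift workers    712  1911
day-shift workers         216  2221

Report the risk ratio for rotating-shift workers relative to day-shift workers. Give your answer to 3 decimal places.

risk, rotating-shift workers = 712/2623 = 0.2714
risk, day-shift workers = 216/2437 = 0.0886
RR = 0.2714 / 0.0886 = 3.063

RR ≈ 3.063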